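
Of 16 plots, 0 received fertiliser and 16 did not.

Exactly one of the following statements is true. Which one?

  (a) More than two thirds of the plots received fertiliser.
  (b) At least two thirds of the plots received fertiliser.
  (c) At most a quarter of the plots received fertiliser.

|A| = 16, |A ∩ B| = 0, |A ∖ B| = 16.
(a) requires |A ∩ B| / |A| > 2/3: false.
(b) requires |A ∩ B| / |A| ≥ 2/3: false.
(c) requires |A ∩ B| / |A| ≤ 1/4: true.

(c)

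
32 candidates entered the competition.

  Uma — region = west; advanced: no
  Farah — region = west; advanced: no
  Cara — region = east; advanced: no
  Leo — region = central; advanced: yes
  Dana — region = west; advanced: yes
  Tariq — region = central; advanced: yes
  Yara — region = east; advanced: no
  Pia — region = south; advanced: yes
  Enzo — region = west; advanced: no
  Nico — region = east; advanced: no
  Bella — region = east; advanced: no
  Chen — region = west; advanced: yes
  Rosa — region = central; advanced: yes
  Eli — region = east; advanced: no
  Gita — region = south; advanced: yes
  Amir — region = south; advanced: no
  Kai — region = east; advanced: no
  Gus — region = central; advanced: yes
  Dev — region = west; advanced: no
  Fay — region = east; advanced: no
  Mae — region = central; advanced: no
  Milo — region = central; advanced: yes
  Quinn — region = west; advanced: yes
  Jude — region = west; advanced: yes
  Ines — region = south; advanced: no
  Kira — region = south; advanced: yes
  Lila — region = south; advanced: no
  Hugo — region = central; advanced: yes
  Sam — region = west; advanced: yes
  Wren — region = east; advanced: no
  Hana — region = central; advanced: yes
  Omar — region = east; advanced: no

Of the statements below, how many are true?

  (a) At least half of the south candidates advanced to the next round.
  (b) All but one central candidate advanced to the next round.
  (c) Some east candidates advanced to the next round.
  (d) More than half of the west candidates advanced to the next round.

3

(a) south: |A| = 6, |A ∩ B| = 3; needs |A ∩ B| ≥ |A ∖ B| — true.
(b) central: |A| = 8, |A ∩ B| = 7; needs |A ∖ B| = 1 — true.
(c) east: |A| = 9, |A ∩ B| = 0; needs A ∩ B ≠ ∅ (|A ∩ B| ≥ 1) — false.
(d) west: |A| = 9, |A ∩ B| = 5; needs |A ∩ B| > |A ∖ B| — true.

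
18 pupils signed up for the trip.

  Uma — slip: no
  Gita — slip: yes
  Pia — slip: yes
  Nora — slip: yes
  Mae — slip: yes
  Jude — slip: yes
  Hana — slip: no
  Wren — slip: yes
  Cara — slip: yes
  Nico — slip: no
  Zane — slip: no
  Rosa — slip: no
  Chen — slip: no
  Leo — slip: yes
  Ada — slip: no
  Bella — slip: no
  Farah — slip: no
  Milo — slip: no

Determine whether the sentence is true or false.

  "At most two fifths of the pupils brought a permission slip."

Truth condition: |A ∩ B| / |A| ≤ 2/5.
|A| = 18, |A ∩ B| = 8, |A ∖ B| = 10.
|A ∩ B|/|A| = 8/18, so the statement is false.

False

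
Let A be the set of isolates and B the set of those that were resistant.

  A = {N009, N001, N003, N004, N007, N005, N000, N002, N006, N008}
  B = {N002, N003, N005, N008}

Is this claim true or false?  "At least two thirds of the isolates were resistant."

False

The determiner here denotes the relation: |A ∩ B| / |A| ≥ 2/3.
A (the restrictor) = {N009, N001, N003, N004, N007, N005, N000, N002, N006, N008}, |A| = 10.
A ∩ B = {N003, N005, N002, N008}, so |A ∩ B| = 4.
A ∖ B = {N009, N001, N004, N007, N000, N006}, so |A ∖ B| = 6.
|A ∩ B|/|A| = 4/10, so the statement is false.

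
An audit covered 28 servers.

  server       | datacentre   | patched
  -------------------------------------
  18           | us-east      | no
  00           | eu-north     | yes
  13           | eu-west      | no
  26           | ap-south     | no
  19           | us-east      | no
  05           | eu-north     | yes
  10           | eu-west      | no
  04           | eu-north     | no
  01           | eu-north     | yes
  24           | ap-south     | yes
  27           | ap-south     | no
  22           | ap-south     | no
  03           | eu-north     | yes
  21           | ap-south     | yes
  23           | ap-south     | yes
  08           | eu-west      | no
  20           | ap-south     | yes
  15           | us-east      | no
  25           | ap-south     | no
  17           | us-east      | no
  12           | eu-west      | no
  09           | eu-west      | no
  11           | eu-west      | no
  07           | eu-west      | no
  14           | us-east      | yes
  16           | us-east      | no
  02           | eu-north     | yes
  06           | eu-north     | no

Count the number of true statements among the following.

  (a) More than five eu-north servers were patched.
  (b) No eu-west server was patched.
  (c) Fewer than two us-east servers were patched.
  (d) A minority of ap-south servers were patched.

(a) eu-north: |A| = 7, |A ∩ B| = 5; needs |A ∩ B| > 5 — false.
(b) eu-west: |A| = 7, |A ∩ B| = 0; needs A ∩ B = ∅ (|A ∩ B| = 0) — true.
(c) us-east: |A| = 6, |A ∩ B| = 1; needs |A ∩ B| < 2 — true.
(d) ap-south: |A| = 8, |A ∩ B| = 4; needs |A ∩ B| < |A ∖ B| — false.

2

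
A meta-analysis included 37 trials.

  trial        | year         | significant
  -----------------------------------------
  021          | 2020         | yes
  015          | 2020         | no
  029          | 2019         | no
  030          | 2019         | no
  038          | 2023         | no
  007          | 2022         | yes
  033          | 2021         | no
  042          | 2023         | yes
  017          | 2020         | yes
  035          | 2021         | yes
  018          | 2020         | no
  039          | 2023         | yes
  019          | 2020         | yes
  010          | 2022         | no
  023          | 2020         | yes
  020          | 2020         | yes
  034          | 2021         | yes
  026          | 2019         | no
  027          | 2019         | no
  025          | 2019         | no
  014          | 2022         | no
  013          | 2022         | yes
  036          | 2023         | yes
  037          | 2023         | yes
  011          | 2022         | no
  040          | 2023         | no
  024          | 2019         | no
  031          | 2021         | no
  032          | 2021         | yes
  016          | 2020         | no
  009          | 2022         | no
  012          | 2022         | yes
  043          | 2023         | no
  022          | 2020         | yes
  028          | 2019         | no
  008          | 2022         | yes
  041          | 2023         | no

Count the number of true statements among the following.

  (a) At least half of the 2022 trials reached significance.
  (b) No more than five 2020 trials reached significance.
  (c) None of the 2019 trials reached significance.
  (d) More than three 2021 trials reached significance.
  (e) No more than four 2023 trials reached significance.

(a) 2022: |A| = 8, |A ∩ B| = 4; needs |A ∩ B| ≥ |A ∖ B| — true.
(b) 2020: |A| = 9, |A ∩ B| = 6; needs |A ∩ B| ≤ 5 — false.
(c) 2019: |A| = 7, |A ∩ B| = 0; needs A ∩ B = ∅ (|A ∩ B| = 0) — true.
(d) 2021: |A| = 5, |A ∩ B| = 3; needs |A ∩ B| > 3 — false.
(e) 2023: |A| = 8, |A ∩ B| = 4; needs |A ∩ B| ≤ 4 — true.

3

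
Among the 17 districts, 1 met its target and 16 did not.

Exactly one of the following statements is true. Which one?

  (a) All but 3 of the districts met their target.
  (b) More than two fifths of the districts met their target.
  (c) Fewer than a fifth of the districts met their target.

|A| = 17, |A ∩ B| = 1, |A ∖ B| = 16.
(a) requires |A ∖ B| = 3: false.
(b) requires |A ∩ B| / |A| > 2/5: false.
(c) requires |A ∩ B| / |A| < 1/5: true.

(c)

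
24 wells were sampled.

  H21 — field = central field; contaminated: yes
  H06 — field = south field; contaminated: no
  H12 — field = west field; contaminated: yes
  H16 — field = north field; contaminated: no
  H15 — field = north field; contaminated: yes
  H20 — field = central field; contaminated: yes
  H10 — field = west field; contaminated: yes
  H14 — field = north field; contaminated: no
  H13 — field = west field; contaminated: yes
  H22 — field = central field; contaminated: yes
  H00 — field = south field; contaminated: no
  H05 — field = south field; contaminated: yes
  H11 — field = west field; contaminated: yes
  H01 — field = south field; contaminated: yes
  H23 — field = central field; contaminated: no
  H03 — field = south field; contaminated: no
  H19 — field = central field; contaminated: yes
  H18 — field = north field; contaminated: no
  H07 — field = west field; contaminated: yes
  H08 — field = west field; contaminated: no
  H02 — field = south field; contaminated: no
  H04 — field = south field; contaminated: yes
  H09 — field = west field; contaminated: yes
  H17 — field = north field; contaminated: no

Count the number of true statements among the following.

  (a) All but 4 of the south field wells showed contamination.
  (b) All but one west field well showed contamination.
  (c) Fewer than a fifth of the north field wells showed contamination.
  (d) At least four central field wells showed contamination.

3

(a) south field: |A| = 7, |A ∩ B| = 3; needs |A ∖ B| = 4 — true.
(b) west field: |A| = 7, |A ∩ B| = 6; needs |A ∖ B| = 1 — true.
(c) north field: |A| = 5, |A ∩ B| = 1; needs |A ∩ B| / |A| < 1/5 — false.
(d) central field: |A| = 5, |A ∩ B| = 4; needs |A ∩ B| ≥ 4 — true.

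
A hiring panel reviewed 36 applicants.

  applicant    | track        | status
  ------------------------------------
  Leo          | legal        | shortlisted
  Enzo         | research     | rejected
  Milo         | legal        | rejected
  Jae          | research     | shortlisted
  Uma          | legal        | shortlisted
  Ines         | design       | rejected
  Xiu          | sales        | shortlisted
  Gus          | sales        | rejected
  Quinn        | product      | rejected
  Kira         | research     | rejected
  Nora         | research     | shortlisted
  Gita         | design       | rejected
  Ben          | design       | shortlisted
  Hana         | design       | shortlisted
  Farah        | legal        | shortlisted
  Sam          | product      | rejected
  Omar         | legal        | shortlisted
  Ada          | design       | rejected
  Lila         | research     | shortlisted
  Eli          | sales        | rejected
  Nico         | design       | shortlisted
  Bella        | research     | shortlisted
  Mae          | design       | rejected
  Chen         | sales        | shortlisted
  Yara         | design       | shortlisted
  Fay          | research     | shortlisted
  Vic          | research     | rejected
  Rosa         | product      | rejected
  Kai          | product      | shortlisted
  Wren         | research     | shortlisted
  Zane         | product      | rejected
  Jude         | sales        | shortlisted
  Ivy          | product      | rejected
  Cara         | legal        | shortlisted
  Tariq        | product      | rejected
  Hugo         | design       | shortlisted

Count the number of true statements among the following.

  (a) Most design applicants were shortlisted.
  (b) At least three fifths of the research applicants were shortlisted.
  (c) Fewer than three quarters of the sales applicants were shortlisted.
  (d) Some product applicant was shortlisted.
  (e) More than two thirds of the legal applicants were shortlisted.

(a) design: |A| = 9, |A ∩ B| = 5; needs |A ∩ B| > |A ∖ B| — true.
(b) research: |A| = 9, |A ∩ B| = 6; needs |A ∩ B| / |A| ≥ 3/5 — true.
(c) sales: |A| = 5, |A ∩ B| = 3; needs |A ∩ B| / |A| < 3/4 — true.
(d) product: |A| = 7, |A ∩ B| = 1; needs A ∩ B ≠ ∅ (|A ∩ B| ≥ 1) — true.
(e) legal: |A| = 6, |A ∩ B| = 5; needs |A ∩ B| / |A| > 2/3 — true.

5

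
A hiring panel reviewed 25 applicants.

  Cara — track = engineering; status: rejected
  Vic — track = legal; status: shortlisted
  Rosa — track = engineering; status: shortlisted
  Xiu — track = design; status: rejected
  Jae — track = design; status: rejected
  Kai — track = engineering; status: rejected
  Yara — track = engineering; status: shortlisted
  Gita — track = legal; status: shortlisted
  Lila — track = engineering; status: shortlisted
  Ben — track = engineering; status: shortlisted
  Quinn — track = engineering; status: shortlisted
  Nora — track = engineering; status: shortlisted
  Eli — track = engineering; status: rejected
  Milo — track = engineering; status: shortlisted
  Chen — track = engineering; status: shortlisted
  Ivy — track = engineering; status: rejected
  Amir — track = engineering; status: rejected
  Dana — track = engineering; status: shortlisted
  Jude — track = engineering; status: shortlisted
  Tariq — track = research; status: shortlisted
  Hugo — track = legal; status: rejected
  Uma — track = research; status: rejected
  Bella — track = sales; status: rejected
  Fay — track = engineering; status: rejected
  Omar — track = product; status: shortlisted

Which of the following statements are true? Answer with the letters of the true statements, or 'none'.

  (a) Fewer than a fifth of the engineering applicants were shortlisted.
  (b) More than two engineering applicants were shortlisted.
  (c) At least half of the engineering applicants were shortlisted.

(b), (c)

|A| = 16, |A ∩ B| = 10, |A ∖ B| = 6.
(a) |A ∩ B| / |A| < 1/5: fails.
(b) |A ∩ B| > 2: holds.
(c) |A ∩ B| ≥ |A ∖ B|: holds.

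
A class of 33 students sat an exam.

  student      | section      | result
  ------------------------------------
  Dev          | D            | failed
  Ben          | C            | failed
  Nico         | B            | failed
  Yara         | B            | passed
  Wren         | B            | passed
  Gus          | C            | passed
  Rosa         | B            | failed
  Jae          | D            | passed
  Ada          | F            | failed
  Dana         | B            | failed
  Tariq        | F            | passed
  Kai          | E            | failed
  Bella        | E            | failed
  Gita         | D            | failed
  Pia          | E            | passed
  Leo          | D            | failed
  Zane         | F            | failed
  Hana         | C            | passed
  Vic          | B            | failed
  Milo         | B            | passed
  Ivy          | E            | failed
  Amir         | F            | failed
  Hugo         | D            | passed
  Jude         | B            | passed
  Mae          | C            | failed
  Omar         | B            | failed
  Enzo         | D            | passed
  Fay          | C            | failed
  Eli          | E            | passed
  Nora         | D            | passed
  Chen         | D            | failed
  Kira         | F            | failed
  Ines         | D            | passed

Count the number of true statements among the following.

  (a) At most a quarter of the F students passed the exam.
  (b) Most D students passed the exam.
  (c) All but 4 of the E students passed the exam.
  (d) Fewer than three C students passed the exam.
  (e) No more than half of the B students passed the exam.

4

(a) F: |A| = 5, |A ∩ B| = 1; needs |A ∩ B| / |A| ≤ 1/4 — true.
(b) D: |A| = 9, |A ∩ B| = 5; needs |A ∩ B| > |A ∖ B| — true.
(c) E: |A| = 5, |A ∩ B| = 2; needs |A ∖ B| = 4 — false.
(d) C: |A| = 5, |A ∩ B| = 2; needs |A ∩ B| < 3 — true.
(e) B: |A| = 9, |A ∩ B| = 4; needs |A ∩ B| ≤ |A ∖ B| — true.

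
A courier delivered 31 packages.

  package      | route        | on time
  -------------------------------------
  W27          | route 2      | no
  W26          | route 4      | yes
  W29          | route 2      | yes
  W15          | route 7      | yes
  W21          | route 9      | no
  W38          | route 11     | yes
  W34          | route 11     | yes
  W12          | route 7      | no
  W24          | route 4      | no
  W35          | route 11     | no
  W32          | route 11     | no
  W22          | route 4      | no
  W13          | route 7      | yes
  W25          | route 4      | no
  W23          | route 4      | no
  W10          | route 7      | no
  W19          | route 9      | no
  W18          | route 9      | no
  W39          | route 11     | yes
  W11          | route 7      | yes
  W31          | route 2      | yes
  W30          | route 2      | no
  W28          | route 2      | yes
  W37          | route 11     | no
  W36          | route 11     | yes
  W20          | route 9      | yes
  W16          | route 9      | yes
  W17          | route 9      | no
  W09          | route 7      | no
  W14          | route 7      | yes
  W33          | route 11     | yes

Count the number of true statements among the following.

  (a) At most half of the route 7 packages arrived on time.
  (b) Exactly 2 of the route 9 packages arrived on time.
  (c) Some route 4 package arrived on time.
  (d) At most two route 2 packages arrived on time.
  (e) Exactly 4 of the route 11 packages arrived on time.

2

(a) route 7: |A| = 7, |A ∩ B| = 4; needs |A ∩ B| ≤ |A ∖ B| — false.
(b) route 9: |A| = 6, |A ∩ B| = 2; needs |A ∩ B| = 2 — true.
(c) route 4: |A| = 5, |A ∩ B| = 1; needs A ∩ B ≠ ∅ (|A ∩ B| ≥ 1) — true.
(d) route 2: |A| = 5, |A ∩ B| = 3; needs |A ∩ B| ≤ 2 — false.
(e) route 11: |A| = 8, |A ∩ B| = 5; needs |A ∩ B| = 4 — false.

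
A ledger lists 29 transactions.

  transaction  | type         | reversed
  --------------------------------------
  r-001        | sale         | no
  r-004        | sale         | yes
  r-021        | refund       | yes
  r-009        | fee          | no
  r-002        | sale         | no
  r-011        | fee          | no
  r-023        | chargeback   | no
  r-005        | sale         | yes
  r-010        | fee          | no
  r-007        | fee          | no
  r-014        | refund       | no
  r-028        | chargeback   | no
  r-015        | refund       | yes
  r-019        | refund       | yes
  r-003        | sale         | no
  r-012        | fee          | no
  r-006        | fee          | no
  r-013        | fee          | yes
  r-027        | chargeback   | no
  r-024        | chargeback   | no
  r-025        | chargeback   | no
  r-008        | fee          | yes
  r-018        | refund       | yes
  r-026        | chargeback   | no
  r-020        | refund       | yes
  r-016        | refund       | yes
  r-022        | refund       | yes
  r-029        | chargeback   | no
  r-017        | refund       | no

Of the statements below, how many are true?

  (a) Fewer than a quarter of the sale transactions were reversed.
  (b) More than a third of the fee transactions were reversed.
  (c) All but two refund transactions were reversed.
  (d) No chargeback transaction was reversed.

(a) sale: |A| = 5, |A ∩ B| = 2; needs |A ∩ B| / |A| < 1/4 — false.
(b) fee: |A| = 8, |A ∩ B| = 2; needs |A ∩ B| / |A| > 1/3 — false.
(c) refund: |A| = 9, |A ∩ B| = 7; needs |A ∖ B| = 2 — true.
(d) chargeback: |A| = 7, |A ∩ B| = 0; needs A ∩ B = ∅ (|A ∩ B| = 0) — true.

2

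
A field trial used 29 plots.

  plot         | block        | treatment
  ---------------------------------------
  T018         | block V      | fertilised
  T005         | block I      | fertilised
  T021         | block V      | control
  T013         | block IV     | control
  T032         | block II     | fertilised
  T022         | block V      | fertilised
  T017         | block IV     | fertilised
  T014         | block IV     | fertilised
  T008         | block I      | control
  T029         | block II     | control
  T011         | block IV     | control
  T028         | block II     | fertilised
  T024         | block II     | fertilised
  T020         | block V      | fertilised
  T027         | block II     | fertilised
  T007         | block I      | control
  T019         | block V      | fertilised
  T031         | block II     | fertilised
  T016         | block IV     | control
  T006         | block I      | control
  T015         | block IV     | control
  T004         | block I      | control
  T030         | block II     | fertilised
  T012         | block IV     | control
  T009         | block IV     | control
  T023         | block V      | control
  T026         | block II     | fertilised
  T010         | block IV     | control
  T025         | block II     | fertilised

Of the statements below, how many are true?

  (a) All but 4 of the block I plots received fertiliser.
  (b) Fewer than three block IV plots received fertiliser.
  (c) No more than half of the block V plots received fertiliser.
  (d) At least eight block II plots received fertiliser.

3

(a) block I: |A| = 5, |A ∩ B| = 1; needs |A ∖ B| = 4 — true.
(b) block IV: |A| = 9, |A ∩ B| = 2; needs |A ∩ B| < 3 — true.
(c) block V: |A| = 6, |A ∩ B| = 4; needs |A ∩ B| ≤ |A ∖ B| — false.
(d) block II: |A| = 9, |A ∩ B| = 8; needs |A ∩ B| ≥ 8 — true.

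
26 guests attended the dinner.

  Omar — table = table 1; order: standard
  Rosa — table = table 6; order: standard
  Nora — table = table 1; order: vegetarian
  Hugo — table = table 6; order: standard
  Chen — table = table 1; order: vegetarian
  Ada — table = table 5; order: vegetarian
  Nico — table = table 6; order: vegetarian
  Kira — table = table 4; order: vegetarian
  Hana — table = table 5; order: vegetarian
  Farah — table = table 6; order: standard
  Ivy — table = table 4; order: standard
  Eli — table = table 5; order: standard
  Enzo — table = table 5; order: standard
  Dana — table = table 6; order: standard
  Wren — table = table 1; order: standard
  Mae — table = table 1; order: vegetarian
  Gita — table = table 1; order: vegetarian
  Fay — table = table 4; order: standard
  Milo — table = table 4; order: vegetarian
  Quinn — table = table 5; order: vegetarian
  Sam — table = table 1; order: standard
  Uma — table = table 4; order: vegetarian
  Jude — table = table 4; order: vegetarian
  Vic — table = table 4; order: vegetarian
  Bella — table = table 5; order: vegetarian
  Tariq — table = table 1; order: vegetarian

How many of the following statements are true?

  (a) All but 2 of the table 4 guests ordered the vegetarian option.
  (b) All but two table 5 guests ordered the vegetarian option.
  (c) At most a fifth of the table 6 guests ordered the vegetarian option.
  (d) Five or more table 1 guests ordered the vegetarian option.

4

(a) table 4: |A| = 7, |A ∩ B| = 5; needs |A ∖ B| = 2 — true.
(b) table 5: |A| = 6, |A ∩ B| = 4; needs |A ∖ B| = 2 — true.
(c) table 6: |A| = 5, |A ∩ B| = 1; needs |A ∩ B| / |A| ≤ 1/5 — true.
(d) table 1: |A| = 8, |A ∩ B| = 5; needs |A ∩ B| ≥ 5 — true.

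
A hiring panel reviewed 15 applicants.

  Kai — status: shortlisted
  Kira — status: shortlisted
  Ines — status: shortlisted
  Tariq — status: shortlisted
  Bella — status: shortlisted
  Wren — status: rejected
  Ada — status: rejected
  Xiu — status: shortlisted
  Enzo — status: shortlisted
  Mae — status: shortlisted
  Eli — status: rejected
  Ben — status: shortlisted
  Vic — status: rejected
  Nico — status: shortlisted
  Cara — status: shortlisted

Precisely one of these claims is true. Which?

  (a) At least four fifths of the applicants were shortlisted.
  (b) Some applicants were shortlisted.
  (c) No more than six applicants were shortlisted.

|A| = 15, |A ∩ B| = 11, |A ∖ B| = 4.
(a) requires |A ∩ B| / |A| ≥ 4/5: false.
(b) requires A ∩ B ≠ ∅ (|A ∩ B| ≥ 1): true.
(c) requires |A ∩ B| ≤ 6: false.

(b)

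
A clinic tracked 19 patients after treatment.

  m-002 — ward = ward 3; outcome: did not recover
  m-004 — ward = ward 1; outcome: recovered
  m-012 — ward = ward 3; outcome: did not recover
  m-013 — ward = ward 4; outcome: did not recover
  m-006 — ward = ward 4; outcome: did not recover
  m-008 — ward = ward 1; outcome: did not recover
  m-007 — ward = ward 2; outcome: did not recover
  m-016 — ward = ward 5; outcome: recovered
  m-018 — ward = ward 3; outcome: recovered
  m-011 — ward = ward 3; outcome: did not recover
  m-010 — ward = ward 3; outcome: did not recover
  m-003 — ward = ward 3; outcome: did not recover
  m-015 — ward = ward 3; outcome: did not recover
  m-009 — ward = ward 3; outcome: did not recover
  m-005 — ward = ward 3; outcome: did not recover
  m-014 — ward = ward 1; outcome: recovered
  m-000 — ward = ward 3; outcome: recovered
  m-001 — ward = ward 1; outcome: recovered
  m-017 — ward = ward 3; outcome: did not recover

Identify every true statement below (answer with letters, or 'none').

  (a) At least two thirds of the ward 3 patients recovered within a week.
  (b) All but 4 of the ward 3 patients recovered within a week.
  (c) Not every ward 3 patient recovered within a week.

(c)

|A| = 11, |A ∩ B| = 2, |A ∖ B| = 9.
(a) |A ∩ B| / |A| ≥ 2/3: fails.
(b) |A ∖ B| = 4: fails.
(c) A ⊄ B (|A ∖ B| ≥ 1): holds.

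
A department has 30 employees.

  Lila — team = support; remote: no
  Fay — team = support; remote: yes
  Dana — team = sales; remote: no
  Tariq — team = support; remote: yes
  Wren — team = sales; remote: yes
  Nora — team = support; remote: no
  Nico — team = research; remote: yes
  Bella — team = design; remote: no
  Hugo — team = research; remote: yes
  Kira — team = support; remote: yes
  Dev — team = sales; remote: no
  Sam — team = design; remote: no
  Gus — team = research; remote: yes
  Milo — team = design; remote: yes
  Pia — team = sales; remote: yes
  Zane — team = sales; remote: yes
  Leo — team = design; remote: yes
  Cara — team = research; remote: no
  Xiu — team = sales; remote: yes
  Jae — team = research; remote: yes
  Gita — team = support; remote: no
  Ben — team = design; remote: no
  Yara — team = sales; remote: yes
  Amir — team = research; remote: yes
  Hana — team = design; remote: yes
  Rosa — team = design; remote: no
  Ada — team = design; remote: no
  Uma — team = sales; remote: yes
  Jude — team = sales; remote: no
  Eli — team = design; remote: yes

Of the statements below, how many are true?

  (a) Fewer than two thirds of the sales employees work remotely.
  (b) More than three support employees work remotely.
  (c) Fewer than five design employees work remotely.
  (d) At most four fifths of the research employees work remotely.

1

(a) sales: |A| = 9, |A ∩ B| = 6; needs |A ∩ B| / |A| < 2/3 — false.
(b) support: |A| = 6, |A ∩ B| = 3; needs |A ∩ B| > 3 — false.
(c) design: |A| = 9, |A ∩ B| = 4; needs |A ∩ B| < 5 — true.
(d) research: |A| = 6, |A ∩ B| = 5; needs |A ∩ B| / |A| ≤ 4/5 — false.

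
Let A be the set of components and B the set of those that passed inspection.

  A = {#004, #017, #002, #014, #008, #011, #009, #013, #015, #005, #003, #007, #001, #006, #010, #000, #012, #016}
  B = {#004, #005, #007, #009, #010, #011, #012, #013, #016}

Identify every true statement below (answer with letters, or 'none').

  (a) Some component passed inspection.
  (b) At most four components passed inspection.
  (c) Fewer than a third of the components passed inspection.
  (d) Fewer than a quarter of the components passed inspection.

|A| = 18, |A ∩ B| = 9, |A ∖ B| = 9.
(a) A ∩ B ≠ ∅ (|A ∩ B| ≥ 1): holds.
(b) |A ∩ B| ≤ 4: fails.
(c) |A ∩ B| / |A| < 1/3: fails.
(d) |A ∩ B| / |A| < 1/4: fails.

(a)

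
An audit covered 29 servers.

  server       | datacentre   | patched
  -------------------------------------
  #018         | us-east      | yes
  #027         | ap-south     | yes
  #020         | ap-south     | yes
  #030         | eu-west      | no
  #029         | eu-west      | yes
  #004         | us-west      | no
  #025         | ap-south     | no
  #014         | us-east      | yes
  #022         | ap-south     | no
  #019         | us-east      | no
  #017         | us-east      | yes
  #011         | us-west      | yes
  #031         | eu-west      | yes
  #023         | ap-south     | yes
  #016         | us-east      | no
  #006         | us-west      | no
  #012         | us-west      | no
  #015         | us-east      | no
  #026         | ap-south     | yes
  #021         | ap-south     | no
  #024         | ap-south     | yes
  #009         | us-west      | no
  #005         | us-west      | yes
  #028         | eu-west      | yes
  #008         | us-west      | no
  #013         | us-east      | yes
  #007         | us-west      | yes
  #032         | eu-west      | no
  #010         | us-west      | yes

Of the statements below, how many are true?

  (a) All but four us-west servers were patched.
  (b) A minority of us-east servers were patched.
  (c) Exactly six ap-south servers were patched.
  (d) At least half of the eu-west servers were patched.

(a) us-west: |A| = 9, |A ∩ B| = 4; needs |A ∖ B| = 4 — false.
(b) us-east: |A| = 7, |A ∩ B| = 4; needs |A ∩ B| < |A ∖ B| — false.
(c) ap-south: |A| = 8, |A ∩ B| = 5; needs |A ∩ B| = 6 — false.
(d) eu-west: |A| = 5, |A ∩ B| = 3; needs |A ∩ B| ≥ |A ∖ B| — true.

1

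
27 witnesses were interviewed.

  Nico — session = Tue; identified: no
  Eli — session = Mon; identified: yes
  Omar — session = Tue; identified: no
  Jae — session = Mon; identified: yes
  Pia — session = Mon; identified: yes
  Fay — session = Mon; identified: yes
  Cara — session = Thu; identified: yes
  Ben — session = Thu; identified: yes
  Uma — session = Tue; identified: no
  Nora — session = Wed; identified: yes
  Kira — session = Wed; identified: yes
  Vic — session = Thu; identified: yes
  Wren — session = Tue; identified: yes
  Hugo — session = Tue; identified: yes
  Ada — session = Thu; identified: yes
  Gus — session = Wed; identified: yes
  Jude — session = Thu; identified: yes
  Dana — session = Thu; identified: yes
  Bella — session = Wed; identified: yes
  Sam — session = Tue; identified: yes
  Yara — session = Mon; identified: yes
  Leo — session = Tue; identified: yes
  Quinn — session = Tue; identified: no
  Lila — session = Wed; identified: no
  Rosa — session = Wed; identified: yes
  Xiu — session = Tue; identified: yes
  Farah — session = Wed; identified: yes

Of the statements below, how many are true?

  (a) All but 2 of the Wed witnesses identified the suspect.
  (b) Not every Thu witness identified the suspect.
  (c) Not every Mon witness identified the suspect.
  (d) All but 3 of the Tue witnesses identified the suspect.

0

(a) Wed: |A| = 7, |A ∩ B| = 6; needs |A ∖ B| = 2 — false.
(b) Thu: |A| = 6, |A ∩ B| = 6; needs A ⊄ B (|A ∖ B| ≥ 1) — false.
(c) Mon: |A| = 5, |A ∩ B| = 5; needs A ⊄ B (|A ∖ B| ≥ 1) — false.
(d) Tue: |A| = 9, |A ∩ B| = 5; needs |A ∖ B| = 3 — false.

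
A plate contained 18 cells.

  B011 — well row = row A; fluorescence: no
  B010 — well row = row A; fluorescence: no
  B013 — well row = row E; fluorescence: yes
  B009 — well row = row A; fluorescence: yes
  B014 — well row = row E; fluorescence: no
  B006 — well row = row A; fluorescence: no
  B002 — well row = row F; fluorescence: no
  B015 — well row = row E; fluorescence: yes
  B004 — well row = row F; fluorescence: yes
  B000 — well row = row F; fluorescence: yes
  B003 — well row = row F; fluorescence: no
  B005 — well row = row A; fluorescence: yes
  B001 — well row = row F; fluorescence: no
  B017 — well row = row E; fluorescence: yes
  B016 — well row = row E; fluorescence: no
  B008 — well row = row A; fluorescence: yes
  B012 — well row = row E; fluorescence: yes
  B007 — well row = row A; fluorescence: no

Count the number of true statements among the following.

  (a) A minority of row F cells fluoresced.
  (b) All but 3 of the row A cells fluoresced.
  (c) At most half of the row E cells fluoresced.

1

(a) row F: |A| = 5, |A ∩ B| = 2; needs |A ∩ B| < |A ∖ B| — true.
(b) row A: |A| = 7, |A ∩ B| = 3; needs |A ∖ B| = 3 — false.
(c) row E: |A| = 6, |A ∩ B| = 4; needs |A ∩ B| ≤ |A ∖ B| — false.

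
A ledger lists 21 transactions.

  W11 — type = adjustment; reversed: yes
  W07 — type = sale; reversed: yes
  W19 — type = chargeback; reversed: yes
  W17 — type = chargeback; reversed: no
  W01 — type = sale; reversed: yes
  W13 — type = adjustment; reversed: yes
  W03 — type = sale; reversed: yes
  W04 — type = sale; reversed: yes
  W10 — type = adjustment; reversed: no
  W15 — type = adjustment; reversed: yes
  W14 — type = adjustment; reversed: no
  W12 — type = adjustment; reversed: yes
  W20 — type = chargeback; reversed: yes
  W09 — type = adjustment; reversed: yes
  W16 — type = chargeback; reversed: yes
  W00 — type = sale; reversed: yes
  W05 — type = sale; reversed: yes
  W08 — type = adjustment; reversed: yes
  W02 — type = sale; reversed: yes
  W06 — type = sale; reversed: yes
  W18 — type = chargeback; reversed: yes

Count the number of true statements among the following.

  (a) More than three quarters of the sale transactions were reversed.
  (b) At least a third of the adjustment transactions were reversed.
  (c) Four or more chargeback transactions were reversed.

(a) sale: |A| = 8, |A ∩ B| = 8; needs |A ∩ B| / |A| > 3/4 — true.
(b) adjustment: |A| = 8, |A ∩ B| = 6; needs |A ∩ B| / |A| ≥ 1/3 — true.
(c) chargeback: |A| = 5, |A ∩ B| = 4; needs |A ∩ B| ≥ 4 — true.

3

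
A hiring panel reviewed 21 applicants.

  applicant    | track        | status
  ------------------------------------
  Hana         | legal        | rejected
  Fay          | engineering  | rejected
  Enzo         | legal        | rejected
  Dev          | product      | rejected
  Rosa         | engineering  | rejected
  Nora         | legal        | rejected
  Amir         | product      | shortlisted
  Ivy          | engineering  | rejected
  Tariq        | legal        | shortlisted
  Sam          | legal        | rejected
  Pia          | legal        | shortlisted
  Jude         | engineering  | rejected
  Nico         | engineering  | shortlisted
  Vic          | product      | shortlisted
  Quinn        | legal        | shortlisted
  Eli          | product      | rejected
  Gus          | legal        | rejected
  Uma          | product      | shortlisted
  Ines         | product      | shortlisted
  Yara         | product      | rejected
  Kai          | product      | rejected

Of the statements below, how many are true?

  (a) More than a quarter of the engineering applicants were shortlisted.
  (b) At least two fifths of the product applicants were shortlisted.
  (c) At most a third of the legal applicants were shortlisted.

(a) engineering: |A| = 5, |A ∩ B| = 1; needs |A ∩ B| / |A| > 1/4 — false.
(b) product: |A| = 8, |A ∩ B| = 4; needs |A ∩ B| / |A| ≥ 2/5 — true.
(c) legal: |A| = 8, |A ∩ B| = 3; needs |A ∩ B| / |A| ≤ 1/3 — false.

1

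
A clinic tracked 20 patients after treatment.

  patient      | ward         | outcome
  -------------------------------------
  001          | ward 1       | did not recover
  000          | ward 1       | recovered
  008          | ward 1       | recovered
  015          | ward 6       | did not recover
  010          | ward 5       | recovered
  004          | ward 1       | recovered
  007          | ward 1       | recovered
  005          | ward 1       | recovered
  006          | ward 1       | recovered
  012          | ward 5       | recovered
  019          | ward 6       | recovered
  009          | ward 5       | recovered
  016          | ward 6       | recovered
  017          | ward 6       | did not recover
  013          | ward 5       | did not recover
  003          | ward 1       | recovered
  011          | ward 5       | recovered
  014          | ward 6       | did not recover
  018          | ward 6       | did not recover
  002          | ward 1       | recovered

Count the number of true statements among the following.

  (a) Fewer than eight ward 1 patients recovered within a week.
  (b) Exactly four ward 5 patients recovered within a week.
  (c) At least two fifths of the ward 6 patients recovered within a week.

(a) ward 1: |A| = 9, |A ∩ B| = 8; needs |A ∩ B| < 8 — false.
(b) ward 5: |A| = 5, |A ∩ B| = 4; needs |A ∩ B| = 4 — true.
(c) ward 6: |A| = 6, |A ∩ B| = 2; needs |A ∩ B| / |A| ≥ 2/5 — false.

1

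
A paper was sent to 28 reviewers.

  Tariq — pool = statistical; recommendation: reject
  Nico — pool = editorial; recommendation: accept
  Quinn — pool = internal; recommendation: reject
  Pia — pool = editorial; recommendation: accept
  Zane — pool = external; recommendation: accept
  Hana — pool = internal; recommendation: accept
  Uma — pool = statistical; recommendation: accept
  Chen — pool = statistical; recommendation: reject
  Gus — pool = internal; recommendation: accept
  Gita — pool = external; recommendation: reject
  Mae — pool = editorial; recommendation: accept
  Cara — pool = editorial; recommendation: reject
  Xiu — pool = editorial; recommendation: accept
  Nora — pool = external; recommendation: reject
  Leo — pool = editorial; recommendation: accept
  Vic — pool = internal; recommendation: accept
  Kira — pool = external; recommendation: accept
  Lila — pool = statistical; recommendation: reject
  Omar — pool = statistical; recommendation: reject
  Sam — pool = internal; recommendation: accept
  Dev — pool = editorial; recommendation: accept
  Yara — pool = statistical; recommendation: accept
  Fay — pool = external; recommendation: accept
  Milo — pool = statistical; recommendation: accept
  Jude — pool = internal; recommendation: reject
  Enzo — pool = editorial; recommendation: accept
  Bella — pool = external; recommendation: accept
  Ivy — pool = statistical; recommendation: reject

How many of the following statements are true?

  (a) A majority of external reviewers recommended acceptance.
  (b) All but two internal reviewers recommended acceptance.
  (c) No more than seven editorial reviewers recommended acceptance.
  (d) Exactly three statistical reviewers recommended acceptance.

4

(a) external: |A| = 6, |A ∩ B| = 4; needs |A ∩ B| > |A ∖ B| — true.
(b) internal: |A| = 6, |A ∩ B| = 4; needs |A ∖ B| = 2 — true.
(c) editorial: |A| = 8, |A ∩ B| = 7; needs |A ∩ B| ≤ 7 — true.
(d) statistical: |A| = 8, |A ∩ B| = 3; needs |A ∩ B| = 3 — true.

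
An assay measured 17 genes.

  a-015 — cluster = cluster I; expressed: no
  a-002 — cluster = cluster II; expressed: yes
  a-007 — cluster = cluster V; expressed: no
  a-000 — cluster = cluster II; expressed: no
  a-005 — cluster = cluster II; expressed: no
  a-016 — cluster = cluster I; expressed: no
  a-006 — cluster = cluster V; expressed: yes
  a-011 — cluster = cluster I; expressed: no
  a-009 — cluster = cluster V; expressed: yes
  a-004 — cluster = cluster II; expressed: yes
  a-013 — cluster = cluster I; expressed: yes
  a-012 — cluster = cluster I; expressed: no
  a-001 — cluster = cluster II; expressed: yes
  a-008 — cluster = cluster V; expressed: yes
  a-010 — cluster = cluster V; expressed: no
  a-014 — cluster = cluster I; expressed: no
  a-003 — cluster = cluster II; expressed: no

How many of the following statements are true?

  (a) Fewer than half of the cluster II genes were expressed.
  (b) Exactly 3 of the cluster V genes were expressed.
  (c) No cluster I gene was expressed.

(a) cluster II: |A| = 6, |A ∩ B| = 3; needs |A ∩ B| < |A ∖ B| — false.
(b) cluster V: |A| = 5, |A ∩ B| = 3; needs |A ∩ B| = 3 — true.
(c) cluster I: |A| = 6, |A ∩ B| = 1; needs A ∩ B = ∅ (|A ∩ B| = 0) — false.

1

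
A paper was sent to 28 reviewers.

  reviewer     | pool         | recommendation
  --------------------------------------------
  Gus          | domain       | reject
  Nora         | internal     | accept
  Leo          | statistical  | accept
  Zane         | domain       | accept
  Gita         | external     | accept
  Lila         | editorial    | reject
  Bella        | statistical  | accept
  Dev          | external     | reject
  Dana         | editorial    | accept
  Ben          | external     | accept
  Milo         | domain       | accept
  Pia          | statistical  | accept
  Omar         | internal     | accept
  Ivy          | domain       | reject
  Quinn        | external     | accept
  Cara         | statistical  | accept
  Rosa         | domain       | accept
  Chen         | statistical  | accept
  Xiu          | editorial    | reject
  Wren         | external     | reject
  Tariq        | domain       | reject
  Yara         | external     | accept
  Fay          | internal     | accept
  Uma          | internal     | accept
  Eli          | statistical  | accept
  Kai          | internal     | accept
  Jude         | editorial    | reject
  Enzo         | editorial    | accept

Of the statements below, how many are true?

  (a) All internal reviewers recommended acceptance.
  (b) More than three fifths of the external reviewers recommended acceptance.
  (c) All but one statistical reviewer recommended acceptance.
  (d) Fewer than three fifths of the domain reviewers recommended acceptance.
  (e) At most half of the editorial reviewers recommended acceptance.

(a) internal: |A| = 5, |A ∩ B| = 5; needs A ⊆ B, i.e. every element of A is in B (|A ∖ B| = 0) — true.
(b) external: |A| = 6, |A ∩ B| = 4; needs |A ∩ B| / |A| > 3/5 — true.
(c) statistical: |A| = 6, |A ∩ B| = 6; needs |A ∖ B| = 1 — false.
(d) domain: |A| = 6, |A ∩ B| = 3; needs |A ∩ B| / |A| < 3/5 — true.
(e) editorial: |A| = 5, |A ∩ B| = 2; needs |A ∩ B| ≤ |A ∖ B| — true.

4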